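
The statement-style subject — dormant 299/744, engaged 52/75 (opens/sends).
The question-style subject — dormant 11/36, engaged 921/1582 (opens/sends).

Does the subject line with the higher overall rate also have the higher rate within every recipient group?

No

Dormant: the statement-style subject 299/744 = 40.2%, the question-style subject 11/36 = 30.6% → the statement-style subject
Engaged: the statement-style subject 52/75 = 69.3%, the question-style subject 921/1582 = 58.2% → the statement-style subject
Overall: the statement-style subject 351/819 = 42.9%, the question-style subject 932/1618 = 57.6% → the question-style subject
The statement-style subject wins each recipient group but the question-style subject wins overall — the comparison reverses. The statement-style subject's sends skew toward dormant, which has a lower base rate.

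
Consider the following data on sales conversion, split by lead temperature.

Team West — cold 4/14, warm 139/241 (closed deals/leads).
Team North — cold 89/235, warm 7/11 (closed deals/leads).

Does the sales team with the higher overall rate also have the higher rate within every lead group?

No

Cold: Team West 4/14 = 28.6%, Team North 89/235 = 37.9% → Team North
Warm: Team West 139/241 = 57.7%, Team North 7/11 = 63.6% → Team North
Overall: Team West 143/255 = 56.1%, Team North 96/246 = 39.0% → Team West
Team North wins each lead group but Team West wins overall — the comparison reverses. Team North's leads skew toward cold, which has a lower base rate.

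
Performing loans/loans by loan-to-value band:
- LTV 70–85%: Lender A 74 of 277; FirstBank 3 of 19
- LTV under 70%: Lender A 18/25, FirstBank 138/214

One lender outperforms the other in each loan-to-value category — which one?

Lender A

LTV 70–85%: Lender A 74/277 = 26.7%, FirstBank 3/19 = 15.8% → Lender A
LTV under 70%: Lender A 18/25 = 72.0%, FirstBank 138/214 = 64.5% → Lender A
Lender A has the higher rate in both groups.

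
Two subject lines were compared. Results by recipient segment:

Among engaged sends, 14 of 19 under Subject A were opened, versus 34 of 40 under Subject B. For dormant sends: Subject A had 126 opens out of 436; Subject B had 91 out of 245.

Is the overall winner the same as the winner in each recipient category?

Engaged: Subject A 14/19 = 73.7%, Subject B 34/40 = 85.0% → Subject B
Dormant: Subject A 126/436 = 28.9%, Subject B 91/245 = 37.1% → Subject B
Overall: Subject A 140/455 = 30.8%, Subject B 125/285 = 43.9% → Subject B
Subject B wins overall and in every recipient group — no reversal.

Yes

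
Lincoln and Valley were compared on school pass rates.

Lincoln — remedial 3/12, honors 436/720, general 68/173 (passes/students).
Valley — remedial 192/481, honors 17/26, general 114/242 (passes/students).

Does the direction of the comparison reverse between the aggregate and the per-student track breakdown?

Remedial: Lincoln 3/12 = 25.0%, Valley 192/481 = 39.9% → Valley
Honors: Lincoln 436/720 = 60.6%, Valley 17/26 = 65.4% → Valley
General: Lincoln 68/173 = 39.3%, Valley 114/242 = 47.1% → Valley
Overall: Lincoln 507/905 = 56.0%, Valley 323/749 = 43.1% → Lincoln
Valley wins each student group but Lincoln wins overall — the comparison reverses. Valley's students skew toward remedial, which has a lower base rate.

Yes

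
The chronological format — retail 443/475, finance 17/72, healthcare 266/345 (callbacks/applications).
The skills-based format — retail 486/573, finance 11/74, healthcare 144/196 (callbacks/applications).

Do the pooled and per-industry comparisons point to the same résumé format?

Yes

Retail: the chronological format 443/475 = 93.3%, the skills-based format 486/573 = 84.8% → the chronological format
Finance: the chronological format 17/72 = 23.6%, the skills-based format 11/74 = 14.9% → the chronological format
Healthcare: the chronological format 266/345 = 77.1%, the skills-based format 144/196 = 73.5% → the chronological format
Overall: the chronological format 726/892 = 81.4%, the skills-based format 641/843 = 76.0% → the chronological format
The chronological format wins overall and in every industry group — no reversal.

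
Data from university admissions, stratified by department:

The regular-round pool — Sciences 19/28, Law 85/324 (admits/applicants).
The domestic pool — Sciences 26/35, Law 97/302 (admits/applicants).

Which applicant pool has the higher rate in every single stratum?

the domestic pool

Sciences: the regular-round pool 19/28 = 67.9%, the domestic pool 26/35 = 74.3% → the domestic pool
Law: the regular-round pool 85/324 = 26.2%, the domestic pool 97/302 = 32.1% → the domestic pool
The domestic pool has the higher rate in both groups.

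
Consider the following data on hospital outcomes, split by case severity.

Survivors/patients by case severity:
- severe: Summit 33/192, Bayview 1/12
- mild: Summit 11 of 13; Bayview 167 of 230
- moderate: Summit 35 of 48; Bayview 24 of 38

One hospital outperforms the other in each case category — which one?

Severe: Summit 33/192 = 17.2%, Bayview 1/12 = 8.3% → Summit
Mild: Summit 11/13 = 84.6%, Bayview 167/230 = 72.6% → Summit
Moderate: Summit 35/48 = 72.9%, Bayview 24/38 = 63.2% → Summit
Summit has the higher rate in all 3 groups.

Summit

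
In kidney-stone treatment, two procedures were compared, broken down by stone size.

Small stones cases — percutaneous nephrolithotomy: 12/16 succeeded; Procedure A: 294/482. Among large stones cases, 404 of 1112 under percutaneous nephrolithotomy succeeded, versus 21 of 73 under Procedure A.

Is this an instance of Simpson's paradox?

Small stones: percutaneous nephrolithotomy 12/16 = 75.0%, Procedure A 294/482 = 61.0% → percutaneous nephrolithotomy
Large stones: percutaneous nephrolithotomy 404/1112 = 36.3%, Procedure A 21/73 = 28.8% → percutaneous nephrolithotomy
Overall: percutaneous nephrolithotomy 416/1128 = 36.9%, Procedure A 315/555 = 56.8% → Procedure A
Percutaneous nephrolithotomy wins each stone group but Procedure A wins overall — the comparison reverses. Percutaneous nephrolithotomy's cases skew toward large stones, which has a lower base rate.

Yes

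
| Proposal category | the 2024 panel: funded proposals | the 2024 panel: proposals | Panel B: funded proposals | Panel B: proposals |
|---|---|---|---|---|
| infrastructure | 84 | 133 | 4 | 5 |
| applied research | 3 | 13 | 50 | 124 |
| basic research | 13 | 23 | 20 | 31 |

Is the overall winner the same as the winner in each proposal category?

Infrastructure: the 2024 panel 84/133 = 63.2%, Panel B 4/5 = 80.0% → Panel B
Applied research: the 2024 panel 3/13 = 23.1%, Panel B 50/124 = 40.3% → Panel B
Basic research: the 2024 panel 13/23 = 56.5%, Panel B 20/31 = 64.5% → Panel B
Overall: the 2024 panel 100/169 = 59.2%, Panel B 74/160 = 46.2% → the 2024 panel
Panel B wins each proposal group but the 2024 panel wins overall — the comparison reverses. Panel B's proposals skew toward applied research, which has a lower base rate.

No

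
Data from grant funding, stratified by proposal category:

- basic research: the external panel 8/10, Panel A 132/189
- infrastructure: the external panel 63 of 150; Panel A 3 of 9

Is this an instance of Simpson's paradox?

Basic research: the external panel 8/10 = 80.0%, Panel A 132/189 = 69.8% → the external panel
Infrastructure: the external panel 63/150 = 42.0%, Panel A 3/9 = 33.3% → the external panel
Overall: the external panel 71/160 = 44.4%, Panel A 135/198 = 68.2% → Panel A
The external panel wins each proposal group but Panel A wins overall — the comparison reverses. The external panel's proposals skew toward infrastructure, which has a lower base rate.

Yes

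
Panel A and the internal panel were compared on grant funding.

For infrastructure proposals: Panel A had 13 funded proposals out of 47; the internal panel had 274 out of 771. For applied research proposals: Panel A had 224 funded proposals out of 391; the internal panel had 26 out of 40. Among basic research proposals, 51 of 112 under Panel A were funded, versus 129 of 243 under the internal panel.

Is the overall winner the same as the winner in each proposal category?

No

Infrastructure: Panel A 13/47 = 27.7%, the internal panel 274/771 = 35.5% → the internal panel
Applied research: Panel A 224/391 = 57.3%, the internal panel 26/40 = 65.0% → the internal panel
Basic research: Panel A 51/112 = 45.5%, the internal panel 129/243 = 53.1% → the internal panel
Overall: Panel A 288/550 = 52.4%, the internal panel 429/1054 = 40.7% → Panel A
The internal panel wins each proposal group but Panel A wins overall — the comparison reverses. The internal panel's proposals skew toward infrastructure, which has a lower base rate.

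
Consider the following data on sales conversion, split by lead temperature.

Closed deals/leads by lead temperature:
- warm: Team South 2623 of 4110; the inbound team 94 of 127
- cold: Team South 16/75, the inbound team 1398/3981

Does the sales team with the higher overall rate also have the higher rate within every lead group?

No

Warm: Team South 2623/4110 = 63.8%, the inbound team 94/127 = 74.0% → the inbound team
Cold: Team South 16/75 = 21.3%, the inbound team 1398/3981 = 35.1% → the inbound team
Overall: Team South 2639/4185 = 63.1%, the inbound team 1492/4108 = 36.3% → Team South
The inbound team wins each lead group but Team South wins overall — the comparison reverses. The inbound team's leads skew toward cold, which has a lower base rate.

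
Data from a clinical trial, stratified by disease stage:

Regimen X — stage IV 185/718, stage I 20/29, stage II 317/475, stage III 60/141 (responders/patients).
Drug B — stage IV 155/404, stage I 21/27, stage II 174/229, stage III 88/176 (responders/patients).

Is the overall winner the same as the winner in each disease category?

Yes

Stage IV: Regimen X 185/718 = 25.8%, Drug B 155/404 = 38.4% → Drug B
Stage I: Regimen X 20/29 = 69.0%, Drug B 21/27 = 77.8% → Drug B
Stage II: Regimen X 317/475 = 66.7%, Drug B 174/229 = 76.0% → Drug B
Stage III: Regimen X 60/141 = 42.6%, Drug B 88/176 = 50.0% → Drug B
Overall: Regimen X 582/1363 = 42.7%, Drug B 438/836 = 52.4% → Drug B
Drug B wins overall and in every disease group — no reversal.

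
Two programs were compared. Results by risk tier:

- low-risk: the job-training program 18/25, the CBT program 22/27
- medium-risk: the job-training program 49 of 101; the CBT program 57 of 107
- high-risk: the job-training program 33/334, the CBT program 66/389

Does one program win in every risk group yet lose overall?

Low-risk: the job-training program 18/25 = 72.0%, the CBT program 22/27 = 81.5% → the CBT program
Medium-risk: the job-training program 49/101 = 48.5%, the CBT program 57/107 = 53.3% → the CBT program
High-risk: the job-training program 33/334 = 9.9%, the CBT program 66/389 = 17.0% → the CBT program
Overall: the job-training program 100/460 = 21.7%, the CBT program 145/523 = 27.7% → the CBT program
The CBT program wins overall and in every risk group — no reversal.

No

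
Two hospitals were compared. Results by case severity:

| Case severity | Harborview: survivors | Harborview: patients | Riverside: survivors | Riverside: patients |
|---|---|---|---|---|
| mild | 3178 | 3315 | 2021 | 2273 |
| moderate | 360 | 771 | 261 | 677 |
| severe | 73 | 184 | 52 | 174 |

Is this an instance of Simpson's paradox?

No

Mild: Harborview 3178/3315 = 95.9%, Riverside 2021/2273 = 88.9% → Harborview
Moderate: Harborview 360/771 = 46.7%, Riverside 261/677 = 38.6% → Harborview
Severe: Harborview 73/184 = 39.7%, Riverside 52/174 = 29.9% → Harborview
Overall: Harborview 3611/4270 = 84.6%, Riverside 2334/3124 = 74.7% → Harborview
Harborview wins overall and in every case group — no reversal.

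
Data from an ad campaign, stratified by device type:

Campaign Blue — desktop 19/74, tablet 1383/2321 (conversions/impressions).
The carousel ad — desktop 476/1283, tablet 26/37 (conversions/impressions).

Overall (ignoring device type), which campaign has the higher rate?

Desktop: Campaign Blue 19/74 = 25.7%, the carousel ad 476/1283 = 37.1% → the carousel ad
Tablet: Campaign Blue 1383/2321 = 59.6%, the carousel ad 26/37 = 70.3% → the carousel ad
Overall: Campaign Blue 1402/2395 = 58.5%, the carousel ad 502/1320 = 38.0% → Campaign Blue
(The carousel ad wins every device group but Campaign Blue wins overall — the carousel ad's impressions skew toward the low-rate desktop group.)

Campaign Blue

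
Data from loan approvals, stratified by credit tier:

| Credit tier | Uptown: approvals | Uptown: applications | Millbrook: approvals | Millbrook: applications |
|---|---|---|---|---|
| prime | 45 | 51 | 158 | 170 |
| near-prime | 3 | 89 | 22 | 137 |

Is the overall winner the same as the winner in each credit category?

Yes

Prime: Uptown 45/51 = 88.2%, Millbrook 158/170 = 92.9% → Millbrook
Near-prime: Uptown 3/89 = 3.4%, Millbrook 22/137 = 16.1% → Millbrook
Overall: Uptown 48/140 = 34.3%, Millbrook 180/307 = 58.6% → Millbrook
Millbrook wins overall and in every credit group — no reversal.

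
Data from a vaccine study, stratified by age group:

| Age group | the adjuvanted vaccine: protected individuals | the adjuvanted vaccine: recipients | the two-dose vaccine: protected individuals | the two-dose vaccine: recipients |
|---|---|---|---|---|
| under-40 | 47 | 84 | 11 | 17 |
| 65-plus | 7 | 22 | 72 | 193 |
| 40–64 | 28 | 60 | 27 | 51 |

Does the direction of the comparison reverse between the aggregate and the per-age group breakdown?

Under-40: the adjuvanted vaccine 47/84 = 56.0%, the two-dose vaccine 11/17 = 64.7% → the two-dose vaccine
65-plus: the adjuvanted vaccine 7/22 = 31.8%, the two-dose vaccine 72/193 = 37.3% → the two-dose vaccine
40–64: the adjuvanted vaccine 28/60 = 46.7%, the two-dose vaccine 27/51 = 52.9% → the two-dose vaccine
Overall: the adjuvanted vaccine 82/166 = 49.4%, the two-dose vaccine 110/261 = 42.1% → the adjuvanted vaccine
The two-dose vaccine wins each age group but the adjuvanted vaccine wins overall — the comparison reverses. The two-dose vaccine's recipients skew toward 65-plus, which has a lower base rate.

Yes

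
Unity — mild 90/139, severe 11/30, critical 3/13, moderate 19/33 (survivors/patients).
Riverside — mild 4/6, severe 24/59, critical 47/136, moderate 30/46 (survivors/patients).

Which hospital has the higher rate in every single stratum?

Mild: Unity 90/139 = 64.7%, Riverside 4/6 = 66.7% → Riverside
Severe: Unity 11/30 = 36.7%, Riverside 24/59 = 40.7% → Riverside
Critical: Unity 3/13 = 23.1%, Riverside 47/136 = 34.6% → Riverside
Moderate: Unity 19/33 = 57.6%, Riverside 30/46 = 65.2% → Riverside
Riverside has the higher rate in all 4 groups.

Riverside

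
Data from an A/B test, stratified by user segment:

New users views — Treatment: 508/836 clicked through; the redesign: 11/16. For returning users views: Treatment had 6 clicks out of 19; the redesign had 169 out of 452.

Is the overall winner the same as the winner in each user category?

New users: Treatment 508/836 = 60.8%, the redesign 11/16 = 68.8% → the redesign
Returning users: Treatment 6/19 = 31.6%, the redesign 169/452 = 37.4% → the redesign
Overall: Treatment 514/855 = 60.1%, the redesign 180/468 = 38.5% → Treatment
The redesign wins each user group but Treatment wins overall — the comparison reverses. The redesign's views skew toward returning users, which has a lower base rate.

No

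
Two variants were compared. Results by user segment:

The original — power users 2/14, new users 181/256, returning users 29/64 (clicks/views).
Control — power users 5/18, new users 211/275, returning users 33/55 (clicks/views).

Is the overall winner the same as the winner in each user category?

Yes

Power users: the original 2/14 = 14.3%, Control 5/18 = 27.8% → Control
New users: the original 181/256 = 70.7%, Control 211/275 = 76.7% → Control
Returning users: the original 29/64 = 45.3%, Control 33/55 = 60.0% → Control
Overall: the original 212/334 = 63.5%, Control 249/348 = 71.6% → Control
Control wins overall and in every user group — no reversal.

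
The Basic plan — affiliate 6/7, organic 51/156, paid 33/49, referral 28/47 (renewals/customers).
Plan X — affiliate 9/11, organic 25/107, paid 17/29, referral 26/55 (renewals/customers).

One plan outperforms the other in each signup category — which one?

the Basic plan

Affiliate: the Basic plan 6/7 = 85.7%, Plan X 9/11 = 81.8% → the Basic plan
Organic: the Basic plan 51/156 = 32.7%, Plan X 25/107 = 23.4% → the Basic plan
Paid: the Basic plan 33/49 = 67.3%, Plan X 17/29 = 58.6% → the Basic plan
Referral: the Basic plan 28/47 = 59.6%, Plan X 26/55 = 47.3% → the Basic plan
The Basic plan has the higher rate in all 4 groups.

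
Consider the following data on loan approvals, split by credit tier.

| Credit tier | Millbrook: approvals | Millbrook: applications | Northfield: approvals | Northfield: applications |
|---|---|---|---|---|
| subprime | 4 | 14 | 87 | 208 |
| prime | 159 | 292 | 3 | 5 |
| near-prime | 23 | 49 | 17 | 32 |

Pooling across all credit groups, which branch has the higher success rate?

Millbrook

Subprime: Millbrook 4/14 = 28.6%, Northfield 87/208 = 41.8% → Northfield
Prime: Millbrook 159/292 = 54.5%, Northfield 3/5 = 60.0% → Northfield
Near-prime: Millbrook 23/49 = 46.9%, Northfield 17/32 = 53.1% → Northfield
Overall: Millbrook 186/355 = 52.4%, Northfield 107/245 = 43.7% → Millbrook
(Northfield wins every credit group but Millbrook wins overall — Northfield's applications skew toward the low-rate subprime group.)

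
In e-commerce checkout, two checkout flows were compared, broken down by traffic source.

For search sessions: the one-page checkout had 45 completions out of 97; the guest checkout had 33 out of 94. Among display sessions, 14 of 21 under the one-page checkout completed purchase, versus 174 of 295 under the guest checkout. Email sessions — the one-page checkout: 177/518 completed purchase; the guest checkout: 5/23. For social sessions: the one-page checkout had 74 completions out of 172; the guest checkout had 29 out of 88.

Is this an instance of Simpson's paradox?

Search: the one-page checkout 45/97 = 46.4%, the guest checkout 33/94 = 35.1% → the one-page checkout
Display: the one-page checkout 14/21 = 66.7%, the guest checkout 174/295 = 59.0% → the one-page checkout
Email: the one-page checkout 177/518 = 34.2%, the guest checkout 5/23 = 21.7% → the one-page checkout
Social: the one-page checkout 74/172 = 43.0%, the guest checkout 29/88 = 33.0% → the one-page checkout
Overall: the one-page checkout 310/808 = 38.4%, the guest checkout 241/500 = 48.2% → the guest checkout
The one-page checkout wins each traffic group but the guest checkout wins overall — the comparison reverses. The one-page checkout's sessions skew toward email, which has a lower base rate.

Yes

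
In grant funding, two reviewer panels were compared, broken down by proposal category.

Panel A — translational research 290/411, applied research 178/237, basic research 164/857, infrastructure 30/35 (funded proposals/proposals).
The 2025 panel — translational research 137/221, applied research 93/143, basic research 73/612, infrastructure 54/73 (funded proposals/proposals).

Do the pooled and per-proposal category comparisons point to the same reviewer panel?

Yes

Translational research: Panel A 290/411 = 70.6%, the 2025 panel 137/221 = 62.0% → Panel A
Applied research: Panel A 178/237 = 75.1%, the 2025 panel 93/143 = 65.0% → Panel A
Basic research: Panel A 164/857 = 19.1%, the 2025 panel 73/612 = 11.9% → Panel A
Infrastructure: Panel A 30/35 = 85.7%, the 2025 panel 54/73 = 74.0% → Panel A
Overall: Panel A 662/1540 = 43.0%, the 2025 panel 357/1049 = 34.0% → Panel A
Panel A wins overall and in every proposal group — no reversal.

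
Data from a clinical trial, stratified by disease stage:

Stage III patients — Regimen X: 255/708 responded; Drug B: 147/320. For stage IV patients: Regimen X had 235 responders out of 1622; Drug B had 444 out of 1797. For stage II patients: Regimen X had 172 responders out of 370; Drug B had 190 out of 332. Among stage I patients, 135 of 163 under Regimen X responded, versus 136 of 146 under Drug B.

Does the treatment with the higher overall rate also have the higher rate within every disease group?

Yes

Stage III: Regimen X 255/708 = 36.0%, Drug B 147/320 = 45.9% → Drug B
Stage IV: Regimen X 235/1622 = 14.5%, Drug B 444/1797 = 24.7% → Drug B
Stage II: Regimen X 172/370 = 46.5%, Drug B 190/332 = 57.2% → Drug B
Stage I: Regimen X 135/163 = 82.8%, Drug B 136/146 = 93.2% → Drug B
Overall: Regimen X 797/2863 = 27.8%, Drug B 917/2595 = 35.3% → Drug B
Drug B wins overall and in every disease group — no reversal.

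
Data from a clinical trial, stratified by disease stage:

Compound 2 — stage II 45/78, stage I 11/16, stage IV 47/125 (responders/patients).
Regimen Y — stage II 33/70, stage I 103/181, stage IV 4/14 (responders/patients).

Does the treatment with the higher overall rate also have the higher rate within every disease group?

No

Stage II: Compound 2 45/78 = 57.7%, Regimen Y 33/70 = 47.1% → Compound 2
Stage I: Compound 2 11/16 = 68.8%, Regimen Y 103/181 = 56.9% → Compound 2
Stage IV: Compound 2 47/125 = 37.6%, Regimen Y 4/14 = 28.6% → Compound 2
Overall: Compound 2 103/219 = 47.0%, Regimen Y 140/265 = 52.8% → Regimen Y
Compound 2 wins each disease group but Regimen Y wins overall — the comparison reverses. Compound 2's patients skew toward stage IV, which has a lower base rate.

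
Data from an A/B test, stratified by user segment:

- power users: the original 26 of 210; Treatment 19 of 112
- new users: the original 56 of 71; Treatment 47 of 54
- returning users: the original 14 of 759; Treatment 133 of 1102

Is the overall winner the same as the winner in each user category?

Yes

Power users: the original 26/210 = 12.4%, Treatment 19/112 = 17.0% → Treatment
New users: the original 56/71 = 78.9%, Treatment 47/54 = 87.0% → Treatment
Returning users: the original 14/759 = 1.8%, Treatment 133/1102 = 12.1% → Treatment
Overall: the original 96/1040 = 9.2%, Treatment 199/1268 = 15.7% → Treatment
Treatment wins overall and in every user group — no reversal.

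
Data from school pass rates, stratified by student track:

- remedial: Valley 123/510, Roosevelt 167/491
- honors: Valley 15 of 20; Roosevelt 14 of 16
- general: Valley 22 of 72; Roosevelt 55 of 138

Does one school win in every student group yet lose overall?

No

Remedial: Valley 123/510 = 24.1%, Roosevelt 167/491 = 34.0% → Roosevelt
Honors: Valley 15/20 = 75.0%, Roosevelt 14/16 = 87.5% → Roosevelt
General: Valley 22/72 = 30.6%, Roosevelt 55/138 = 39.9% → Roosevelt
Overall: Valley 160/602 = 26.6%, Roosevelt 236/645 = 36.6% → Roosevelt
Roosevelt wins overall and in every student group — no reversal.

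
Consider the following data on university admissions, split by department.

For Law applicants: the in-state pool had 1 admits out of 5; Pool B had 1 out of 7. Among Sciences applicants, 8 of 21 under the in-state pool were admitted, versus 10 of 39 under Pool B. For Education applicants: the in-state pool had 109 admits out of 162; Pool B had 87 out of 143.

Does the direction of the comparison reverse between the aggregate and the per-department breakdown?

No

Law: the in-state pool 1/5 = 20.0%, Pool B 1/7 = 14.3% → the in-state pool
Sciences: the in-state pool 8/21 = 38.1%, Pool B 10/39 = 25.6% → the in-state pool
Education: the in-state pool 109/162 = 67.3%, Pool B 87/143 = 60.8% → the in-state pool
Overall: the in-state pool 118/188 = 62.8%, Pool B 98/189 = 51.9% → the in-state pool
The in-state pool wins overall and in every department group — no reversal.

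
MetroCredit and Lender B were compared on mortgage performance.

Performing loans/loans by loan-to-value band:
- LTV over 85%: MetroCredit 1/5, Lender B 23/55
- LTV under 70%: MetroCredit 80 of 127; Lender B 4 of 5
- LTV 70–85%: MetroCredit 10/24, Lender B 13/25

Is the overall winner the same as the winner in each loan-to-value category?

LTV over 85%: MetroCredit 1/5 = 20.0%, Lender B 23/55 = 41.8% → Lender B
LTV under 70%: MetroCredit 80/127 = 63.0%, Lender B 4/5 = 80.0% → Lender B
LTV 70–85%: MetroCredit 10/24 = 41.7%, Lender B 13/25 = 52.0% → Lender B
Overall: MetroCredit 91/156 = 58.3%, Lender B 40/85 = 47.1% → MetroCredit
Lender B wins each loan-to-value group but MetroCredit wins overall — the comparison reverses. Lender B's loans skew toward LTV over 85%, which has a lower base rate.

No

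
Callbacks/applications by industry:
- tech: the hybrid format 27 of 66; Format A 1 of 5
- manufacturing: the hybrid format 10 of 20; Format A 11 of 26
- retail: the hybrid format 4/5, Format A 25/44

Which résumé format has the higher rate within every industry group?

the hybrid format

Tech: the hybrid format 27/66 = 40.9%, Format A 1/5 = 20.0% → the hybrid format
Manufacturing: the hybrid format 10/20 = 50.0%, Format A 11/26 = 42.3% → the hybrid format
Retail: the hybrid format 4/5 = 80.0%, Format A 25/44 = 56.8% → the hybrid format
The hybrid format has the higher rate in all 3 groups.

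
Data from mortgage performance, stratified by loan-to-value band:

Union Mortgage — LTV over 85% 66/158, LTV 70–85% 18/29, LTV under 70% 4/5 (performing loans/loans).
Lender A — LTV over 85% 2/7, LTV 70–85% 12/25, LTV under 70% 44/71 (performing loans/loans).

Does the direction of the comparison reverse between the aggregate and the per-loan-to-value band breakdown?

LTV over 85%: Union Mortgage 66/158 = 41.8%, Lender A 2/7 = 28.6% → Union Mortgage
LTV 70–85%: Union Mortgage 18/29 = 62.1%, Lender A 12/25 = 48.0% → Union Mortgage
LTV under 70%: Union Mortgage 4/5 = 80.0%, Lender A 44/71 = 62.0% → Union Mortgage
Overall: Union Mortgage 88/192 = 45.8%, Lender A 58/103 = 56.3% → Lender A
Union Mortgage wins each loan-to-value group but Lender A wins overall — the comparison reverses. Union Mortgage's loans skew toward LTV over 85%, which has a lower base rate.

Yes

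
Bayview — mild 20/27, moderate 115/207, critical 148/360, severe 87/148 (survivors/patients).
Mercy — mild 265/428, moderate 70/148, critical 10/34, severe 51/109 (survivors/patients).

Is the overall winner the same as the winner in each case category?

Mild: Bayview 20/27 = 74.1%, Mercy 265/428 = 61.9% → Bayview
Moderate: Bayview 115/207 = 55.6%, Mercy 70/148 = 47.3% → Bayview
Critical: Bayview 148/360 = 41.1%, Mercy 10/34 = 29.4% → Bayview
Severe: Bayview 87/148 = 58.8%, Mercy 51/109 = 46.8% → Bayview
Overall: Bayview 370/742 = 49.9%, Mercy 396/719 = 55.1% → Mercy
Bayview wins each case group but Mercy wins overall — the comparison reverses. Bayview's patients skew toward critical, which has a lower base rate.

No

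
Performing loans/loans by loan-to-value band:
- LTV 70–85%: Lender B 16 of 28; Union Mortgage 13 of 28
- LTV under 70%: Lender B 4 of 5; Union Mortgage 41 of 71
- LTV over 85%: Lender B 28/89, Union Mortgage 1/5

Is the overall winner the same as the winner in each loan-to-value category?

No

LTV 70–85%: Lender B 16/28 = 57.1%, Union Mortgage 13/28 = 46.4% → Lender B
LTV under 70%: Lender B 4/5 = 80.0%, Union Mortgage 41/71 = 57.7% → Lender B
LTV over 85%: Lender B 28/89 = 31.5%, Union Mortgage 1/5 = 20.0% → Lender B
Overall: Lender B 48/122 = 39.3%, Union Mortgage 55/104 = 52.9% → Union Mortgage
Lender B wins each loan-to-value group but Union Mortgage wins overall — the comparison reverses. Lender B's loans skew toward LTV over 85%, which has a lower base rate.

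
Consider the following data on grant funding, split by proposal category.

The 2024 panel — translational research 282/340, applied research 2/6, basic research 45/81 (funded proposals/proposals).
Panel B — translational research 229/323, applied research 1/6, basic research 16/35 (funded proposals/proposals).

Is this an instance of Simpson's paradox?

Translational research: the 2024 panel 282/340 = 82.9%, Panel B 229/323 = 70.9% → the 2024 panel
Applied research: the 2024 panel 2/6 = 33.3%, Panel B 1/6 = 16.7% → the 2024 panel
Basic research: the 2024 panel 45/81 = 55.6%, Panel B 16/35 = 45.7% → the 2024 panel
Overall: the 2024 panel 329/427 = 77.0%, Panel B 246/364 = 67.6% → the 2024 panel
The 2024 panel wins overall and in every proposal group — no reversal.

No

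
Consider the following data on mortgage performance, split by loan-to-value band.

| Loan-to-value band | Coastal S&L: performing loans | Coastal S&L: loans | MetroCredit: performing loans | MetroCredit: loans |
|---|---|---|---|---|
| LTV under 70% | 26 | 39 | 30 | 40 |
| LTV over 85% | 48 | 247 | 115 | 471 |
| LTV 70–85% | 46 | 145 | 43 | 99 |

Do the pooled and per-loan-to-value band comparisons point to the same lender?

Yes

LTV under 70%: Coastal S&L 26/39 = 66.7%, MetroCredit 30/40 = 75.0% → MetroCredit
LTV over 85%: Coastal S&L 48/247 = 19.4%, MetroCredit 115/471 = 24.4% → MetroCredit
LTV 70–85%: Coastal S&L 46/145 = 31.7%, MetroCredit 43/99 = 43.4% → MetroCredit
Overall: Coastal S&L 120/431 = 27.8%, MetroCredit 188/610 = 30.8% → MetroCredit
MetroCredit wins overall and in every loan-to-value group — no reversal.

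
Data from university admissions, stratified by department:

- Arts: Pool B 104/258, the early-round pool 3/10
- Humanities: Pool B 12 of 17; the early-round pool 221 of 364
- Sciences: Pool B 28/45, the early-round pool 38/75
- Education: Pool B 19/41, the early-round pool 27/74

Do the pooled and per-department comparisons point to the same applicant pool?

Arts: Pool B 104/258 = 40.3%, the early-round pool 3/10 = 30.0% → Pool B
Humanities: Pool B 12/17 = 70.6%, the early-round pool 221/364 = 60.7% → Pool B
Sciences: Pool B 28/45 = 62.2%, the early-round pool 38/75 = 50.7% → Pool B
Education: Pool B 19/41 = 46.3%, the early-round pool 27/74 = 36.5% → Pool B
Overall: Pool B 163/361 = 45.2%, the early-round pool 289/523 = 55.3% → the early-round pool
Pool B wins each department group but the early-round pool wins overall — the comparison reverses. Pool B's applicants skew toward Arts, which has a lower base rate.

No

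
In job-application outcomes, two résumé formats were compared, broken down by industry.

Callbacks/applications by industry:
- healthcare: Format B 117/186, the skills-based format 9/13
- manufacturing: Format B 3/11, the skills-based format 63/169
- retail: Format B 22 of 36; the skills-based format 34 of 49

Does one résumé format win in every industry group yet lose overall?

Yes

Healthcare: Format B 117/186 = 62.9%, the skills-based format 9/13 = 69.2% → the skills-based format
Manufacturing: Format B 3/11 = 27.3%, the skills-based format 63/169 = 37.3% → the skills-based format
Retail: Format B 22/36 = 61.1%, the skills-based format 34/49 = 69.4% → the skills-based format
Overall: Format B 142/233 = 60.9%, the skills-based format 106/231 = 45.9% → Format B
The skills-based format wins each industry group but Format B wins overall — the comparison reverses. The skills-based format's applications skew toward manufacturing, which has a lower base rate.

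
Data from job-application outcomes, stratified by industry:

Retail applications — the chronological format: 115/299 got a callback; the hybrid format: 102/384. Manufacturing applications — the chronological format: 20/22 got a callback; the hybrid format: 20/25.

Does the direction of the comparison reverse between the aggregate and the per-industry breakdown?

No

Retail: the chronological format 115/299 = 38.5%, the hybrid format 102/384 = 26.6% → the chronological format
Manufacturing: the chronological format 20/22 = 90.9%, the hybrid format 20/25 = 80.0% → the chronological format
Overall: the chronological format 135/321 = 42.1%, the hybrid format 122/409 = 29.8% → the chronological format
The chronological format wins overall and in every industry group — no reversal.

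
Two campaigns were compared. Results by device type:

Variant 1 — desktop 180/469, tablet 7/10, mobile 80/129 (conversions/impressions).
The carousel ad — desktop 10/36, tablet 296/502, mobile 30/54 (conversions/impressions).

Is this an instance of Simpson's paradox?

Yes

Desktop: Variant 1 180/469 = 38.4%, the carousel ad 10/36 = 27.8% → Variant 1
Tablet: Variant 1 7/10 = 70.0%, the carousel ad 296/502 = 59.0% → Variant 1
Mobile: Variant 1 80/129 = 62.0%, the carousel ad 30/54 = 55.6% → Variant 1
Overall: Variant 1 267/608 = 43.9%, the carousel ad 336/592 = 56.8% → the carousel ad
Variant 1 wins each device group but the carousel ad wins overall — the comparison reverses. Variant 1's impressions skew toward desktop, which has a lower base rate.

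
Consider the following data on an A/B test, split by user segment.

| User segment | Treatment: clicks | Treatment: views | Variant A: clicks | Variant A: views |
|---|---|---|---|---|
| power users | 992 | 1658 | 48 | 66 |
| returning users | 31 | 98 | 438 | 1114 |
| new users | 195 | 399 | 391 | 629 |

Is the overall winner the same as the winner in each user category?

No

Power users: Treatment 992/1658 = 59.8%, Variant A 48/66 = 72.7% → Variant A
Returning users: Treatment 31/98 = 31.6%, Variant A 438/1114 = 39.3% → Variant A
New users: Treatment 195/399 = 48.9%, Variant A 391/629 = 62.2% → Variant A
Overall: Treatment 1218/2155 = 56.5%, Variant A 877/1809 = 48.5% → Treatment
Variant A wins each user group but Treatment wins overall — the comparison reverses. Variant A's views skew toward returning users, which has a lower base rate.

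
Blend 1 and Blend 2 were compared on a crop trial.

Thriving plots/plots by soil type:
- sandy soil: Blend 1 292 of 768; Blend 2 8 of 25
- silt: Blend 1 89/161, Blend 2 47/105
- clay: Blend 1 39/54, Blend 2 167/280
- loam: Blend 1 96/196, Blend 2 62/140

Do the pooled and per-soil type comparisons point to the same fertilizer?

No

Sandy soil: Blend 1 292/768 = 38.0%, Blend 2 8/25 = 32.0% → Blend 1
Silt: Blend 1 89/161 = 55.3%, Blend 2 47/105 = 44.8% → Blend 1
Clay: Blend 1 39/54 = 72.2%, Blend 2 167/280 = 59.6% → Blend 1
Loam: Blend 1 96/196 = 49.0%, Blend 2 62/140 = 44.3% → Blend 1
Overall: Blend 1 516/1179 = 43.8%, Blend 2 284/550 = 51.6% → Blend 2
Blend 1 wins each soil group but Blend 2 wins overall — the comparison reverses. Blend 1's plots skew toward sandy soil, which has a lower base rate.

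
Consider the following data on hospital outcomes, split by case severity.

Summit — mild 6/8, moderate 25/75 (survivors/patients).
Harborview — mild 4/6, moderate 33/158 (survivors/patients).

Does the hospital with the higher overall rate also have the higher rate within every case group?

Mild: Summit 6/8 = 75.0%, Harborview 4/6 = 66.7% → Summit
Moderate: Summit 25/75 = 33.3%, Harborview 33/158 = 20.9% → Summit
Overall: Summit 31/83 = 37.3%, Harborview 37/164 = 22.6% → Summit
Summit wins overall and in every case group — no reversal.

Yes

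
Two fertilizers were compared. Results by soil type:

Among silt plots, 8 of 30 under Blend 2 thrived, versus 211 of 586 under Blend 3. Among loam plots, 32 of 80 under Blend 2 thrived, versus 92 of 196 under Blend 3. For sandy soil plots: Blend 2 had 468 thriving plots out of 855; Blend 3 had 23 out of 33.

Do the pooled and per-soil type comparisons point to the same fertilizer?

No

Silt: Blend 2 8/30 = 26.7%, Blend 3 211/586 = 36.0% → Blend 3
Loam: Blend 2 32/80 = 40.0%, Blend 3 92/196 = 46.9% → Blend 3
Sandy soil: Blend 2 468/855 = 54.7%, Blend 3 23/33 = 69.7% → Blend 3
Overall: Blend 2 508/965 = 52.6%, Blend 3 326/815 = 40.0% → Blend 2
Blend 3 wins each soil group but Blend 2 wins overall — the comparison reverses. Blend 3's plots skew toward silt, which has a lower base rate.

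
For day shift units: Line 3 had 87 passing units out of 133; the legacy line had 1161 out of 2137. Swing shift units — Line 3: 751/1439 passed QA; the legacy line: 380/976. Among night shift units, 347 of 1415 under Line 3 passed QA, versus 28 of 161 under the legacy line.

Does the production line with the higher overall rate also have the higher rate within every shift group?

No

Day shift: Line 3 87/133 = 65.4%, the legacy line 1161/2137 = 54.3% → Line 3
Swing shift: Line 3 751/1439 = 52.2%, the legacy line 380/976 = 38.9% → Line 3
Night shift: Line 3 347/1415 = 24.5%, the legacy line 28/161 = 17.4% → Line 3
Overall: Line 3 1185/2987 = 39.7%, the legacy line 1569/3274 = 47.9% → the legacy line
Line 3 wins each shift group but the legacy line wins overall — the comparison reverses. Line 3's units skew toward night shift, which has a lower base rate.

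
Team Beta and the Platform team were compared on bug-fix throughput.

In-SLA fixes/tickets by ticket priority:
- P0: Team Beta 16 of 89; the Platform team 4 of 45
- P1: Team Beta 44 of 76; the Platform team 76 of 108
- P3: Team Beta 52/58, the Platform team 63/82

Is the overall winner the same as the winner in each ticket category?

P0: Team Beta 16/89 = 18.0%, the Platform team 4/45 = 8.9% → Team Beta
P1: Team Beta 44/76 = 57.9%, the Platform team 76/108 = 70.4% → the Platform team
P3: Team Beta 52/58 = 89.7%, the Platform team 63/82 = 76.8% → Team Beta
Overall: Team Beta 112/223 = 50.2%, the Platform team 143/235 = 60.9% → the Platform team
Neither sweeps: Team Beta wins 2 of 3 groups, the Platform team wins 1. The Platform team wins overall but not every group — no Simpson reversal.

No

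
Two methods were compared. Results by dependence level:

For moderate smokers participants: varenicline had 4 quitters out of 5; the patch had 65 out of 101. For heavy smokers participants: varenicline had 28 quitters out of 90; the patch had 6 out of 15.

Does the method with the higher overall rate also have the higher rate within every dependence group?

No

Moderate smokers: varenicline 4/5 = 80.0%, the patch 65/101 = 64.4% → varenicline
Heavy smokers: varenicline 28/90 = 31.1%, the patch 6/15 = 40.0% → the patch
Overall: varenicline 32/95 = 33.7%, the patch 71/116 = 61.2% → the patch
Neither sweeps: varenicline wins 1 of 2 groups, the patch wins 1. The patch wins overall but not every group — no Simpson reversal.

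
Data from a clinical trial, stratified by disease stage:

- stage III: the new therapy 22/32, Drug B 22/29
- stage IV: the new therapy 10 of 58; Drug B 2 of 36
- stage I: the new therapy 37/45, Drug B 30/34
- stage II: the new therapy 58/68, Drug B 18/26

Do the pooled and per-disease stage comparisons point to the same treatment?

No

Stage III: the new therapy 22/32 = 68.8%, Drug B 22/29 = 75.9% → Drug B
Stage IV: the new therapy 10/58 = 17.2%, Drug B 2/36 = 5.6% → the new therapy
Stage I: the new therapy 37/45 = 82.2%, Drug B 30/34 = 88.2% → Drug B
Stage II: the new therapy 58/68 = 85.3%, Drug B 18/26 = 69.2% → the new therapy
Overall: the new therapy 127/203 = 62.6%, Drug B 72/125 = 57.6% → the new therapy
Neither sweeps: the new therapy wins 2 of 4 groups, Drug B wins 2. The new therapy wins overall but not every group — no Simpson reversal.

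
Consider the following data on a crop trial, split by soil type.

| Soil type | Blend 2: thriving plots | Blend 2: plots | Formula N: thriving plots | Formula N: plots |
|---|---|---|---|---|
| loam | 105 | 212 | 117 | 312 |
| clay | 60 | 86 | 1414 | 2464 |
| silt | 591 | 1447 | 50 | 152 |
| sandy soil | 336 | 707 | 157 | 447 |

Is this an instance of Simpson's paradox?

Loam: Blend 2 105/212 = 49.5%, Formula N 117/312 = 37.5% → Blend 2
Clay: Blend 2 60/86 = 69.8%, Formula N 1414/2464 = 57.4% → Blend 2
Silt: Blend 2 591/1447 = 40.8%, Formula N 50/152 = 32.9% → Blend 2
Sandy soil: Blend 2 336/707 = 47.5%, Formula N 157/447 = 35.1% → Blend 2
Overall: Blend 2 1092/2452 = 44.5%, Formula N 1738/3375 = 51.5% → Formula N
Blend 2 wins each soil group but Formula N wins overall — the comparison reverses. Blend 2's plots skew toward silt, which has a lower base rate.

Yes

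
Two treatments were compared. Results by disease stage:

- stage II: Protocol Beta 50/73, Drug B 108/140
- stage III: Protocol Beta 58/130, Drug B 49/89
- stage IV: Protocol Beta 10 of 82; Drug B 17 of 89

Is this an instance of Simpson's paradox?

No

Stage II: Protocol Beta 50/73 = 68.5%, Drug B 108/140 = 77.1% → Drug B
Stage III: Protocol Beta 58/130 = 44.6%, Drug B 49/89 = 55.1% → Drug B
Stage IV: Protocol Beta 10/82 = 12.2%, Drug B 17/89 = 19.1% → Drug B
Overall: Protocol Beta 118/285 = 41.4%, Drug B 174/318 = 54.7% → Drug B
Drug B wins overall and in every disease group — no reversal.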